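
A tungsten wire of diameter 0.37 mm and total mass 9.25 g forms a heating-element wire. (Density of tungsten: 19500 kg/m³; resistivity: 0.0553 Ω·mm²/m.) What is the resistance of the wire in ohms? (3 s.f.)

ρ = 0.0553 Ω·mm²/m = 5.53×10^-8 Ω·m
A = π(d/2)² = π(1.8500e-04 m)² = 1.0752e-07 m²
L = m/(density·A) = 0.00925/(19500×1.0752e-07) = 4.412 m
R = ρL/A = (5.53×10^-8)(4.412)/(1.0752e-07) = 2.27 Ω

2.27 Ω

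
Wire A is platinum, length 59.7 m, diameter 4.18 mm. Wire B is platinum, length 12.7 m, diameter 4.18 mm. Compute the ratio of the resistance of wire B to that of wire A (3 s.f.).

0.213

R ∝ ρL/d², so R_B/R_A = (L_B/L_A)
= (12.7/59.7) = 0.213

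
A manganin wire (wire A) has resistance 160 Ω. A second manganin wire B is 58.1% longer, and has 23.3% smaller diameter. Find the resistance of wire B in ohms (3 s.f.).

430 Ω

R ∝ L/d², so R_B/R_A = (1 + 58.1/100) × (1 − 23.3/100)⁻²
= 1.581 × 1.7 = 2.688
R_B = 2.688 × 160 = 430 Ω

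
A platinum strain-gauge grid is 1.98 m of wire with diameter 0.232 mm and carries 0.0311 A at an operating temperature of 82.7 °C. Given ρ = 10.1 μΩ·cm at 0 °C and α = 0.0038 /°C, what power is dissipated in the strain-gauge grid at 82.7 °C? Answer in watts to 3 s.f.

ρ = 10.1 μΩ·cm = 1.01×10^-7 Ω·m
A = π(d/2)² = π(1.1600e-04 m)² = 4.227e-08 m²
R₍0₎ = ρL/A = (1.01×10^-7)(1.98)/(4.227e-08) = 4.731 Ω
R₍82.7₎ = R₍0₎(1 + αΔT) = 4.731 × (1 + 0.0038×82.7) = 6.217 Ω
P = I²R = (0.0311)² × 6.217 = 0.00601 W

0.00601 W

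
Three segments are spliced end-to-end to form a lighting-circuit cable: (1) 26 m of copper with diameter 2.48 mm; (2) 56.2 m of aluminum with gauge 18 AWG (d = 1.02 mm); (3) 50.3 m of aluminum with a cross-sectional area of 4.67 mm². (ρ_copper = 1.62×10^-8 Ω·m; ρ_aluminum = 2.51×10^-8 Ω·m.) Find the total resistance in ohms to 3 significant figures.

Seg 1: A = π(d/2)² = π(1.2400e-03 m)² = 4.831e-06 m²
R_1 = (1.62×10^-8)(26)/(4.831e-06) = 0.0872 Ω
Seg 2: A = π(1.02/2 mm)² = π(5.1000e-04 m)² = 8.171e-07 m²
R_2 = (2.51×10^-8)(56.2)/(8.171e-07) = 1.726 Ω
Seg 3: A = 4.67 mm² = 4.670e-06 m²
R_3 = (2.51×10^-8)(50.3)/(4.670e-06) = 0.2703 Ω
R_total = R_1 + R_2 + R_3 = 2.08 Ω

2.08 Ω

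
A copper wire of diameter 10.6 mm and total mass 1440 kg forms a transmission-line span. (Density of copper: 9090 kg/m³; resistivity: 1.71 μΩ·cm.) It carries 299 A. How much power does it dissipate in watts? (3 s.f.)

ρ = 1.71 μΩ·cm = 1.71×10^-8 Ω·m
A = π(d/2)² = π(5.3000e-03 m)² = 8.8247e-05 m²
L = m/(density·A) = 1440/(9090×8.8247e-05) = 1795 m
R = ρL/A = (1.71×10^-8)(1795)/(8.8247e-05) = 0.3478 Ω
P = I²R = (299)² × 0.3478 = 31100 W

31100 W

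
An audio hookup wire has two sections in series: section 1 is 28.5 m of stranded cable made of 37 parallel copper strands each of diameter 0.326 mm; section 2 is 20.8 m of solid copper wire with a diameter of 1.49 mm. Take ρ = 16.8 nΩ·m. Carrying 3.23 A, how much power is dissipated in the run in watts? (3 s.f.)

3.71 W

ρ = 16.8 nΩ·m = 1.68×10^-8 Ω·m
Section 1: A_strand = π(1.6300e-04)² = 8.347e-08 m²; R₁ = ρL/(N·A_s) = (1.68×10^-8)(28.5)/(37×8.347e-08) = 0.155 Ω
Section 2: A = π(d/2)² = π(7.4500e-04 m)² = 1.744e-06 m²
R₂ = (1.68×10^-8)(20.8)/(1.744e-06) = 0.2004 Ω
R = R₁ + R₂ = 0.3554 Ω
P = I²R = (3.23)² × 0.3554 = 3.71 W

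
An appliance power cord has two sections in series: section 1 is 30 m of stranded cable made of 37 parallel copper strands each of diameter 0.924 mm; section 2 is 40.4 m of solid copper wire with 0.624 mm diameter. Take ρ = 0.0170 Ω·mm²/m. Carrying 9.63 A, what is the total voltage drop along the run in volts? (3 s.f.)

21.8 V

ρ = 0.0170 Ω·mm²/m = 1.70×10^-8 Ω·m
Section 1: A_strand = π(4.6200e-04)² = 6.706e-07 m²; R₁ = ρL/(N·A_s) = (1.70×10^-8)(30)/(37×6.706e-07) = 0.02056 Ω
Section 2: A = π(d/2)² = π(3.1200e-04 m)² = 3.058e-07 m²
R₂ = (1.70×10^-8)(40.4)/(3.058e-07) = 2.246 Ω
R = R₁ + R₂ = 2.266 Ω
V = IR = 9.63 × 2.266 = 21.8 V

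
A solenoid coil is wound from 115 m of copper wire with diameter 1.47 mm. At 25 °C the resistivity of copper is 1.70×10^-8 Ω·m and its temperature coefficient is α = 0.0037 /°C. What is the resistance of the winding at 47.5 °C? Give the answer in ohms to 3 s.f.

A = π(d/2)² = π(7.3500e-04 m)² = 1.697e-06 m²
R₍25°C₎ = ρL/A = (1.70×10^-8)(115)/(1.697e-06) = 1.152 Ω
R = R₀(1 + αΔT) = 1.152(1 + 0.0037×22.5) = 1.25 Ω

1.25 Ω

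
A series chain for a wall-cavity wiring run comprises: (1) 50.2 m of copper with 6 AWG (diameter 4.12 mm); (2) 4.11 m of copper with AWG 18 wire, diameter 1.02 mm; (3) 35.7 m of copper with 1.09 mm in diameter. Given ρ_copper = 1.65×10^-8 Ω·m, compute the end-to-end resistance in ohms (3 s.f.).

Seg 1: A = π(4.12/2 mm)² = π(2.0600e-03 m)² = 1.333e-05 m²
R_1 = (1.65×10^-8)(50.2)/(1.333e-05) = 0.06213 Ω
Seg 2: A = π(1.02/2 mm)² = π(5.1000e-04 m)² = 8.171e-07 m²
R_2 = (1.65×10^-8)(4.11)/(8.171e-07) = 0.08299 Ω
Seg 3: A = π(d/2)² = π(5.4500e-04 m)² = 9.331e-07 m²
R_3 = (1.65×10^-8)(35.7)/(9.331e-07) = 0.6313 Ω
R_total = R_1 + R_2 + R_3 = 0.776 Ω

0.776 Ω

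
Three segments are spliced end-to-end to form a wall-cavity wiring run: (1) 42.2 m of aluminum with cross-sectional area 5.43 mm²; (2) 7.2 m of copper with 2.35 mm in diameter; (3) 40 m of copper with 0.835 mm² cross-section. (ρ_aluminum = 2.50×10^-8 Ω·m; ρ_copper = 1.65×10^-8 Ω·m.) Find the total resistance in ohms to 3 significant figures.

1.01 Ω

Seg 1: A = 5.43 mm² = 5.430e-06 m²
R_1 = (2.50×10^-8)(42.2)/(5.430e-06) = 0.1943 Ω
Seg 2: A = π(d/2)² = π(1.1750e-03 m)² = 4.337e-06 m²
R_2 = (1.65×10^-8)(7.2)/(4.337e-06) = 0.02739 Ω
Seg 3: A = 0.835 mm² = 8.350e-07 m²
R_3 = (1.65×10^-8)(40)/(8.350e-07) = 0.7904 Ω
R_total = R_1 + R_2 + R_3 = 1.01 Ω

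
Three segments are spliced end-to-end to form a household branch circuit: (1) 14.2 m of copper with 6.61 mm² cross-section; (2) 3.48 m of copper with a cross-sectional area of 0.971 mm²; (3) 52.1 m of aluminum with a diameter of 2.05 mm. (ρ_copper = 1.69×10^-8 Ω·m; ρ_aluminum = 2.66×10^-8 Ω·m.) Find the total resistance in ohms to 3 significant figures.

Seg 1: A = 6.61 mm² = 6.610e-06 m²
R_1 = (1.69×10^-8)(14.2)/(6.610e-06) = 0.03631 Ω
Seg 2: A = 0.971 mm² = 9.710e-07 m²
R_2 = (1.69×10^-8)(3.48)/(9.710e-07) = 0.06057 Ω
Seg 3: A = π(d/2)² = π(1.0250e-03 m)² = 3.301e-06 m²
R_3 = (2.66×10^-8)(52.1)/(3.301e-06) = 0.4199 Ω
R_total = R_1 + R_2 + R_3 = 0.517 Ω

0.517 Ω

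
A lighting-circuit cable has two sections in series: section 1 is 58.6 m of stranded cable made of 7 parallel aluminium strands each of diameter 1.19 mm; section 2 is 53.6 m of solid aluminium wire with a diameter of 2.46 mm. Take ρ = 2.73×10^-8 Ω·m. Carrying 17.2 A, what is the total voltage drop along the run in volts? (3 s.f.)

8.83 V

Section 1: A_strand = π(5.9500e-04)² = 1.112e-06 m²; R₁ = ρL/(N·A_s) = (2.73×10^-8)(58.6)/(7×1.112e-06) = 0.2055 Ω
Section 2: A = π(d/2)² = π(1.2300e-03 m)² = 4.753e-06 m²
R₂ = (2.73×10^-8)(53.6)/(4.753e-06) = 0.3079 Ω
R = R₁ + R₂ = 0.5134 Ω
V = IR = 17.2 × 0.5134 = 8.83 V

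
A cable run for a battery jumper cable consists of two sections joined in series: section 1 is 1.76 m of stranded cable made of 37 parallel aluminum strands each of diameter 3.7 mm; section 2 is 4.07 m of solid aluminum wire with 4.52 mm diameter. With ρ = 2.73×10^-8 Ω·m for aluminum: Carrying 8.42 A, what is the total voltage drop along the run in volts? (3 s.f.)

Section 1: A_strand = π(1.8500e-03)² = 1.075e-05 m²; R₁ = ρL/(N·A_s) = (2.73×10^-8)(1.76)/(37×1.075e-05) = 1.208×10^-4 Ω
Section 2: A = π(d/2)² = π(2.2600e-03 m)² = 1.605e-05 m²
R₂ = (2.73×10^-8)(4.07)/(1.605e-05) = 0.006925 Ω
R = R₁ + R₂ = 0.007045 Ω
V = IR = 8.42 × 0.007045 = 0.0593 V

0.0593 V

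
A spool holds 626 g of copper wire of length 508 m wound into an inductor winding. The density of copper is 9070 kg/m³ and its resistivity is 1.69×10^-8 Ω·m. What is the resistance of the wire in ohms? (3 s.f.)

A = m/(density·L) = 0.626/(9070×508) = 1.3586e-07 m²
R = ρL/A = (1.69×10^-8)(508)/(1.3586e-07) = 63.2 Ω

63.2 Ω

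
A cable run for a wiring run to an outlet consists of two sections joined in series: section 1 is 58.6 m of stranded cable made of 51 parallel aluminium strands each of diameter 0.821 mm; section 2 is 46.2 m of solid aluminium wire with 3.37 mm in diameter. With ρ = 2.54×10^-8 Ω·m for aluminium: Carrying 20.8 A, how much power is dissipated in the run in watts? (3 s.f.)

80.8 W

Section 1: A_strand = π(4.1050e-04)² = 5.294e-07 m²; R₁ = ρL/(N·A_s) = (2.54×10^-8)(58.6)/(51×5.294e-07) = 0.05513 Ω
Section 2: A = π(d/2)² = π(1.6850e-03 m)² = 8.920e-06 m²
R₂ = (2.54×10^-8)(46.2)/(8.920e-06) = 0.1316 Ω
R = R₁ + R₂ = 0.1867 Ω
P = I²R = (20.8)² × 0.1867 = 80.8 W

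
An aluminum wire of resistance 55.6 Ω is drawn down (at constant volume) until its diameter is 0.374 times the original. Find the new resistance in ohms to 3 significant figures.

Volume constant ⇒ L' = L/r² with r = 0.374. R' = ρL'/A' = ρ(L/r²)/(πr²d₀²/4) = R/r⁴.
R' = 51.11 × 55.6 = 2840 Ω

2840 Ω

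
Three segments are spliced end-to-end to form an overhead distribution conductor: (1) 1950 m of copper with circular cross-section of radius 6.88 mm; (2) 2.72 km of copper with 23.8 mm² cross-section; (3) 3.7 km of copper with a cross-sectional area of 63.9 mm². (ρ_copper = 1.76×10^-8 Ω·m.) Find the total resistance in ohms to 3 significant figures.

Seg 1: A = πr² = π(6.8800e-03 m)² = 1.487e-04 m²
R_1 = (1.76×10^-8)(1950)/(1.487e-04) = 0.2308 Ω
Seg 2: A = 23.8 mm² = 2.380e-05 m²
R_2 = (1.76×10^-8)(2720)/(2.380e-05) = 2.011 Ω
Seg 3: A = 63.9 mm² = 6.390e-05 m²
R_3 = (1.76×10^-8)(3700)/(6.390e-05) = 1.019 Ω
R_total = R_1 + R_2 + R_3 = 3.26 Ω

3.26 Ω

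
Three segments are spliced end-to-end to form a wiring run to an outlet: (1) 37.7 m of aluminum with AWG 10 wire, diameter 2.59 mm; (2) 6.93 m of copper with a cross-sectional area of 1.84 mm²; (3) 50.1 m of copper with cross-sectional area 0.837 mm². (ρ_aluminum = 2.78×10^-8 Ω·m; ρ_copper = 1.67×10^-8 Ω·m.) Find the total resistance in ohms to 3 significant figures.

Seg 1: A = π(2.59/2 mm)² = π(1.2950e-03 m)² = 5.269e-06 m²
R_1 = (2.78×10^-8)(37.7)/(5.269e-06) = 0.1989 Ω
Seg 2: A = 1.84 mm² = 1.840e-06 m²
R_2 = (1.67×10^-8)(6.93)/(1.840e-06) = 0.0629 Ω
Seg 3: A = 0.837 mm² = 8.370e-07 m²
R_3 = (1.67×10^-8)(50.1)/(8.370e-07) = 0.9996 Ω
R_total = R_1 + R_2 + R_3 = 1.26 Ω

1.26 Ω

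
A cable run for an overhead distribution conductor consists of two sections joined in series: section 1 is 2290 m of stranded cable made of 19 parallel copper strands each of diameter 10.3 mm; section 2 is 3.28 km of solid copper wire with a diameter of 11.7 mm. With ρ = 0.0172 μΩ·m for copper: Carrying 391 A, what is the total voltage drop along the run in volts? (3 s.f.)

215 V

ρ = 0.0172 μΩ·m = 1.72×10^-8 Ω·m
Section 1: A_strand = π(5.1500e-03)² = 8.332e-05 m²; R₁ = ρL/(N·A_s) = (1.72×10^-8)(2290)/(19×8.332e-05) = 0.02488 Ω
Section 2: A = π(d/2)² = π(5.8500e-03 m)² = 1.075e-04 m²
R₂ = (1.72×10^-8)(3280)/(1.075e-04) = 0.5247 Ω
R = R₁ + R₂ = 0.5496 Ω
V = IR = 391 × 0.5496 = 215 V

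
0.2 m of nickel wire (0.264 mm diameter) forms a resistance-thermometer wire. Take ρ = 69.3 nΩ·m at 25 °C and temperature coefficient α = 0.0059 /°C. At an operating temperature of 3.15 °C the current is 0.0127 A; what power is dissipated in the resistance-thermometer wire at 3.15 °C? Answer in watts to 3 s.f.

ρ = 69.3 nΩ·m = 6.93×10^-8 Ω·m
A = π(d/2)² = π(1.3200e-04 m)² = 5.474e-08 m²
R₍25₎ = ρL/A = (6.93×10^-8)(0.2)/(5.474e-08) = 0.2532 Ω
R₍3.15₎ = R₍25₎(1 + αΔT) = 0.2532 × (1 + 0.0059×-21.9) = 0.2206 Ω
P = I²R = (0.0127)² × 0.2206 = 3.56×10^-5 W

3.56×10^-5 W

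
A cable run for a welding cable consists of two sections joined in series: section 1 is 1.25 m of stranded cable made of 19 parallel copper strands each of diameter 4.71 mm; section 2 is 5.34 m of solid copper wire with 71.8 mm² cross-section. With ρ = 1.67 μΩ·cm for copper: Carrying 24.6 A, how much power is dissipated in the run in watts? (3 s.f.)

ρ = 1.67 μΩ·cm = 1.67×10^-8 Ω·m
Section 1: A_strand = π(2.3550e-03)² = 1.742e-05 m²; R₁ = ρL/(N·A_s) = (1.67×10^-8)(1.25)/(19×1.742e-05) = 6.306×10^-5 Ω
Section 2: A = 71.8 mm² = 7.180e-05 m²
R₂ = (1.67×10^-8)(5.34)/(7.180e-05) = 0.001242 Ω
R = R₁ + R₂ = 0.001305 Ω
P = I²R = (24.6)² × 0.001305 = 0.790 W

0.790 W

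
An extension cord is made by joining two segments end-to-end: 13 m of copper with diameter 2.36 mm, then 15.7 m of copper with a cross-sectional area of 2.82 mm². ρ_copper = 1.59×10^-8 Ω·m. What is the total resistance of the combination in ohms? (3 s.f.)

Segment 1: A = π(d/2)² = π(1.1800e-03 m)² = 4.374e-06 m²
R₁ = ρL/A = (1.59×10^-8)(13)/(4.374e-06) = 0.04725 Ω
Segment 2: A = 2.82 mm² = 2.820e-06 m²
R₂ = (1.59×10^-8)(15.7)/(2.820e-06) = 0.08852 Ω
R = R₁ + R₂ = 0.136 Ω

0.136 Ω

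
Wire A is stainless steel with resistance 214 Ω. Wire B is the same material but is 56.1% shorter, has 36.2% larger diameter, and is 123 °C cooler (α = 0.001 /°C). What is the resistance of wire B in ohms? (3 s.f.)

R ∝ ρL/d² with ρ ∝ (1+αΔT), so R_B/R_A = (1 − 56.1/100) × (1 + 36.2/100)⁻² × (1 − 0.001×123)
= 0.439 × 0.5391 × 0.877 = 0.2075
R_B = 0.2075 × 214 = 44.4 Ω

44.4 Ω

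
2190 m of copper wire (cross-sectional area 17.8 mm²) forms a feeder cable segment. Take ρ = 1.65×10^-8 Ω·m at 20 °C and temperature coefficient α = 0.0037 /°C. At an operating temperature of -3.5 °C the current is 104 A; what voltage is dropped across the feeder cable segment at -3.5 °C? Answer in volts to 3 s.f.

193 V

A = 17.8 mm² = 1.780e-05 m²
R₍20₎ = ρL/A = (1.65×10^-8)(2190)/(1.780e-05) = 2.03 Ω
R₍-3.5₎ = R₍20₎(1 + αΔT) = 2.03 × (1 + 0.0037×-23.5) = 1.854 Ω
V = IR = 104 × 1.854 = 193 V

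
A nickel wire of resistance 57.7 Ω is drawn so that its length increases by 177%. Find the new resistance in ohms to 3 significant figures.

443 Ω

k = 1 + 177/100 = 2.77; volume constant ⇒ A' = A/k, so R' = k²R.
R' = 7.673 × 57.7 = 443 Ω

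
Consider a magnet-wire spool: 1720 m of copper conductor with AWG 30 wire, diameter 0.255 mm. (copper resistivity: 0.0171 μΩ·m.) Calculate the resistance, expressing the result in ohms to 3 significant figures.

ρ = 0.0171 μΩ·m = 1.71×10^-8 Ω·m
A = π(0.255/2 mm)² = π(1.2750e-04 m)² = 5.107e-08 m²
R = ρL/A = (1.71×10^-8)(1720 m)/(5.107e-08 m²) = 576 Ω

576 Ω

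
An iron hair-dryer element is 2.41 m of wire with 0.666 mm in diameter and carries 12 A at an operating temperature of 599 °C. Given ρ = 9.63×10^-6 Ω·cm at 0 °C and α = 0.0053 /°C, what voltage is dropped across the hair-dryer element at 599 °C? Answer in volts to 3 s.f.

33.4 V

ρ = 9.63×10^-6 Ω·cm = 9.63×10^-8 Ω·m
A = π(d/2)² = π(3.3300e-04 m)² = 3.484e-07 m²
R₍0₎ = ρL/A = (9.63×10^-8)(2.41)/(3.484e-07) = 0.6662 Ω
R₍599₎ = R₍0₎(1 + αΔT) = 0.6662 × (1 + 0.0053×599) = 2.781 Ω
V = IR = 12 × 2.781 = 33.4 V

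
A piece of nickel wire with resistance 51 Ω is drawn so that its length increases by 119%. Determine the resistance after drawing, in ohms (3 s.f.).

245 Ω

k = 1 + 119/100 = 2.19; volume constant ⇒ A' = A/k, so R' = k²R.
R' = 4.796 × 51 = 245 Ω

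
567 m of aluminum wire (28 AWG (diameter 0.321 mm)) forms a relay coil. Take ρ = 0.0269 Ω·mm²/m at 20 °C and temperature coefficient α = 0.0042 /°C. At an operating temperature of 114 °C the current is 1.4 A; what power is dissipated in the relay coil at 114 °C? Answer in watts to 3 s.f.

ρ = 0.0269 Ω·mm²/m = 2.69×10^-8 Ω·m
A = π(0.321/2 mm)² = π(1.6050e-04 m)² = 8.093e-08 m²
R₍20₎ = ρL/A = (2.69×10^-8)(567)/(8.093e-08) = 188.5 Ω
R₍114₎ = R₍20₎(1 + αΔT) = 188.5 × (1 + 0.0042×94) = 262.9 Ω
P = I²R = (1.4)² × 262.9 = 515 W

515 W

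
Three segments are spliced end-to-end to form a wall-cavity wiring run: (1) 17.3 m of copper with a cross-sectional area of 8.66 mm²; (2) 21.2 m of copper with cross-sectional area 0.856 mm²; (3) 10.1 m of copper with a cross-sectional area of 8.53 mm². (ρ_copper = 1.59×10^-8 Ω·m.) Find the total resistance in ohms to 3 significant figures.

0.444 Ω

Seg 1: A = 8.66 mm² = 8.660e-06 m²
R_1 = (1.59×10^-8)(17.3)/(8.660e-06) = 0.03176 Ω
Seg 2: A = 0.856 mm² = 8.560e-07 m²
R_2 = (1.59×10^-8)(21.2)/(8.560e-07) = 0.3938 Ω
Seg 3: A = 8.53 mm² = 8.530e-06 m²
R_3 = (1.59×10^-8)(10.1)/(8.530e-06) = 0.01883 Ω
R_total = R_1 + R_2 + R_3 = 0.444 Ω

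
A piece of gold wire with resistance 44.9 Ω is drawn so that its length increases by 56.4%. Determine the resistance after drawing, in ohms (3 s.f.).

110 Ω

k = 1 + 56.4/100 = 1.564; volume constant ⇒ A' = A/k, so R' = k²R.
R' = 2.446 × 44.9 = 110 Ω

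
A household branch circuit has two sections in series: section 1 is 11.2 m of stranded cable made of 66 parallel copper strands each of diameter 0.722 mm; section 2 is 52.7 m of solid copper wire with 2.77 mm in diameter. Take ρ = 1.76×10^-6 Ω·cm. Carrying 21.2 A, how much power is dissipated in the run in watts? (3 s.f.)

72.5 W

ρ = 1.76×10^-6 Ω·cm = 1.76×10^-8 Ω·m
Section 1: A_strand = π(3.6100e-04)² = 4.094e-07 m²; R₁ = ρL/(N·A_s) = (1.76×10^-8)(11.2)/(66×4.094e-07) = 0.007295 Ω
Section 2: A = π(d/2)² = π(1.3850e-03 m)² = 6.026e-06 m²
R₂ = (1.76×10^-8)(52.7)/(6.026e-06) = 0.1539 Ω
R = R₁ + R₂ = 0.1612 Ω
P = I²R = (21.2)² × 0.1612 = 72.5 W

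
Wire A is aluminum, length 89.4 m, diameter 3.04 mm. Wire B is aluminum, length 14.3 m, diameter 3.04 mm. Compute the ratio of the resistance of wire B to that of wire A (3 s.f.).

R ∝ ρL/d², so R_B/R_A = (L_B/L_A)
= (14.3/89.4) = 0.160

0.160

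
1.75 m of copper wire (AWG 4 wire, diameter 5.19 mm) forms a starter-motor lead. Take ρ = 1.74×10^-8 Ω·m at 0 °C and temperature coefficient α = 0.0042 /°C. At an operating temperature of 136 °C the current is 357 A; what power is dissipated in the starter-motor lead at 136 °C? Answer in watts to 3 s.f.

288 W

A = π(5.19/2 mm)² = π(2.5950e-03 m)² = 2.116e-05 m²
R₍0₎ = ρL/A = (1.74×10^-8)(1.75)/(2.116e-05) = 0.001439 Ω
R₍136₎ = R₍0₎(1 + αΔT) = 0.001439 × (1 + 0.0042×136) = 0.002261 Ω
P = I²R = (357)² × 0.002261 = 288 W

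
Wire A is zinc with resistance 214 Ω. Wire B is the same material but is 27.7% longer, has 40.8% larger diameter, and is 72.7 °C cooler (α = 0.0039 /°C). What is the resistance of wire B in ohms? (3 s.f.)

98.8 Ω

R ∝ ρL/d² with ρ ∝ (1+αΔT), so R_B/R_A = (1 + 27.7/100) × (1 + 40.8/100)⁻² × (1 − 0.0039×72.7)
= 1.277 × 0.5044 × 0.7165 = 0.4615
R_B = 0.4615 × 214 = 98.8 Ω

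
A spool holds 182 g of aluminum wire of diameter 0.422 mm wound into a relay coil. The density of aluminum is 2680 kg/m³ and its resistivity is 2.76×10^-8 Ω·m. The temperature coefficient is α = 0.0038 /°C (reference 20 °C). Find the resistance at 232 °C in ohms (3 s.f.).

A = π(d/2)² = π(2.1100e-04 m)² = 1.3987e-07 m²
L = m/(density·A) = 0.182/(2680×1.3987e-07) = 485.5 m
R = ρL/A = (2.76×10^-8)(485.5)/(1.3987e-07) = 95.81 Ω
R(232 °C) = 95.81 × (1 + 0.0038×212) = 173 Ω

173 Ω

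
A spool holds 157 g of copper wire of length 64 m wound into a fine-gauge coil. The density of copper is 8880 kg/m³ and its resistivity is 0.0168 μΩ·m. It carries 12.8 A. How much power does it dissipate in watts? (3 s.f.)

ρ = 0.0168 μΩ·m = 1.68×10^-8 Ω·m
A = m/(density·L) = 0.157/(8880×64) = 2.7625e-07 m²
R = ρL/A = (1.68×10^-8)(64)/(2.7625e-07) = 3.892 Ω
P = I²R = (12.8)² × 3.892 = 638 W

638 W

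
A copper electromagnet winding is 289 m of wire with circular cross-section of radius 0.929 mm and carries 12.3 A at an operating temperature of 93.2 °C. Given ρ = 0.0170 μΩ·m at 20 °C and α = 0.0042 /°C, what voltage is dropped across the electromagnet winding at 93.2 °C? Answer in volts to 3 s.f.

ρ = 0.0170 μΩ·m = 1.70×10^-8 Ω·m
A = πr² = π(9.2900e-04 m)² = 2.711e-06 m²
R₍20₎ = ρL/A = (1.70×10^-8)(289)/(2.711e-06) = 1.812 Ω
R₍93.2₎ = R₍20₎(1 + αΔT) = 1.812 × (1 + 0.0042×73.2) = 2.369 Ω
V = IR = 12.3 × 2.369 = 29.1 V

29.1 V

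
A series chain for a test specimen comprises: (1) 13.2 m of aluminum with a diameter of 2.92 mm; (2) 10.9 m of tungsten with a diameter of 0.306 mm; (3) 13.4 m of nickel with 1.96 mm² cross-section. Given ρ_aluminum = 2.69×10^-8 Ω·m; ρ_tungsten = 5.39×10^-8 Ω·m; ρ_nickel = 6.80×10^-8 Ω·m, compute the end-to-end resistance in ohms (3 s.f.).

Seg 1: A = π(d/2)² = π(1.4600e-03 m)² = 6.697e-06 m²
R_1 = (2.69×10^-8)(13.2)/(6.697e-06) = 0.05302 Ω
Seg 2: A = π(d/2)² = π(1.5300e-04 m)² = 7.354e-08 m²
R_2 = (5.39×10^-8)(10.9)/(7.354e-08) = 7.989 Ω
Seg 3: A = 1.96 mm² = 1.960e-06 m²
R_3 = (6.80×10^-8)(13.4)/(1.960e-06) = 0.4649 Ω
R_total = R_1 + R_2 + R_3 = 8.51 Ω

8.51 Ω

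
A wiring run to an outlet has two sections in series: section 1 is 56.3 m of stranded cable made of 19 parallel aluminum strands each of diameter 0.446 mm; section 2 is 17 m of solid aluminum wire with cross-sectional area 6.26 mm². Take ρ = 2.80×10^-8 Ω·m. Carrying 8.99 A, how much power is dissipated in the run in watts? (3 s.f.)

49.1 W

Section 1: A_strand = π(2.2300e-04)² = 1.562e-07 m²; R₁ = ρL/(N·A_s) = (2.80×10^-8)(56.3)/(19×1.562e-07) = 0.5311 Ω
Section 2: A = 6.26 mm² = 6.260e-06 m²
R₂ = (2.80×10^-8)(17)/(6.260e-06) = 0.07604 Ω
R = R₁ + R₂ = 0.6071 Ω
P = I²R = (8.99)² × 0.6071 = 49.1 W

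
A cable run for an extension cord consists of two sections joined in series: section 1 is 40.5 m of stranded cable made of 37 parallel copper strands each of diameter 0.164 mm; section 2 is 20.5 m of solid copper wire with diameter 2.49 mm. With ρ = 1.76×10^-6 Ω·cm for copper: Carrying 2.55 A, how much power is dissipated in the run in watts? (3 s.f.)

6.41 W

ρ = 1.76×10^-6 Ω·cm = 1.76×10^-8 Ω·m
Section 1: A_strand = π(8.2000e-05)² = 2.112e-08 m²; R₁ = ρL/(N·A_s) = (1.76×10^-8)(40.5)/(37×2.112e-08) = 0.912 Ω
Section 2: A = π(d/2)² = π(1.2450e-03 m)² = 4.870e-06 m²
R₂ = (1.76×10^-8)(20.5)/(4.870e-06) = 0.07409 Ω
R = R₁ + R₂ = 0.9861 Ω
P = I²R = (2.55)² × 0.9861 = 6.41 W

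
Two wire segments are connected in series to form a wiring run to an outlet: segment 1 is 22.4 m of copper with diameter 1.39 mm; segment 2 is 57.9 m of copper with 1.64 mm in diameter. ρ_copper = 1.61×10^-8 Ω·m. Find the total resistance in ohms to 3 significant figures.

0.679 Ω

Segment 1: A = π(d/2)² = π(6.9500e-04 m)² = 1.517e-06 m²
R₁ = ρL/A = (1.61×10^-8)(22.4)/(1.517e-06) = 0.2377 Ω
Segment 2: A = π(d/2)² = π(8.2000e-04 m)² = 2.112e-06 m²
R₂ = (1.61×10^-8)(57.9)/(2.112e-06) = 0.4413 Ω
R = R₁ + R₂ = 0.679 Ω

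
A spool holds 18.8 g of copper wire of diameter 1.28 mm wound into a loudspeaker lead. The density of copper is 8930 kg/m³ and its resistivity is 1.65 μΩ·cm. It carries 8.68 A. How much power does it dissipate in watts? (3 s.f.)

ρ = 1.65 μΩ·cm = 1.65×10^-8 Ω·m
A = π(d/2)² = π(6.4000e-04 m)² = 1.2868e-06 m²
L = m/(density·A) = 0.0188/(8930×1.2868e-06) = 1.636 m
R = ρL/A = (1.65×10^-8)(1.636)/(1.2868e-06) = 0.02098 Ω
P = I²R = (8.68)² × 0.02098 = 1.58 W

1.58 W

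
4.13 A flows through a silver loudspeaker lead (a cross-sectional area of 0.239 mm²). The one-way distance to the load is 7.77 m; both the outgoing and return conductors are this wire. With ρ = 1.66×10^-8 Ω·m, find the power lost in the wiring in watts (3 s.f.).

A = 0.239 mm² = 2.390e-07 m²
Total conductor length (both ways) L = 2 × 7.77 = 15.54 m
R = ρL/A = (1.66×10^-8)(15.54)/(2.390e-07) = 1.079 Ω
P = I²R = (4.13)² × 1.079 = 18.4 W

18.4 W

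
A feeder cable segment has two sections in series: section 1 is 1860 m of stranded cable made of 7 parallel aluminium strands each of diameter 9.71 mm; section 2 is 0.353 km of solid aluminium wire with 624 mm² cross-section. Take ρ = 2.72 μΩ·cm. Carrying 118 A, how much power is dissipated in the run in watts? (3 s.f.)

1570 W

ρ = 2.72 μΩ·cm = 2.72×10^-8 Ω·m
Section 1: A_strand = π(4.8550e-03)² = 7.405e-05 m²; R₁ = ρL/(N·A_s) = (2.72×10^-8)(1860)/(7×7.405e-05) = 0.0976 Ω
Section 2: A = 624 mm² = 6.240e-04 m²
R₂ = (2.72×10^-8)(353)/(6.240e-04) = 0.01539 Ω
R = R₁ + R₂ = 0.113 Ω
P = I²R = (118)² × 0.113 = 1570 W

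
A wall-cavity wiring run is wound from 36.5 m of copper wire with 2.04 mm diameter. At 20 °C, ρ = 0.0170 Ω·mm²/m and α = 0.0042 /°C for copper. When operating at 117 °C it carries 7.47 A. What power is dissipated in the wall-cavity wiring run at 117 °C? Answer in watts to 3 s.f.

ρ = 0.0170 Ω·mm²/m = 1.70×10^-8 Ω·m
A = π(d/2)² = π(1.0200e-03 m)² = 3.269e-06 m²
R₍20₎ = ρL/A = (1.70×10^-8)(36.5)/(3.269e-06) = 0.1898 Ω
R₍117₎ = R₍20₎(1 + αΔT) = 0.1898 × (1 + 0.0042×97) = 0.2672 Ω
P = I²R = (7.47)² × 0.2672 = 14.9 W

14.9 W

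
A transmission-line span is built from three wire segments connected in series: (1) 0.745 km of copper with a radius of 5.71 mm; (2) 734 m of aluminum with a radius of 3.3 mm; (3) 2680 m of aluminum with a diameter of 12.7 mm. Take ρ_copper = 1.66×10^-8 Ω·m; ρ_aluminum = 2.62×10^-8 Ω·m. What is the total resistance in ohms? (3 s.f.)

1.24 Ω

Seg 1: A = πr² = π(5.7100e-03 m)² = 1.024e-04 m²
R_1 = (1.66×10^-8)(745)/(1.024e-04) = 0.1207 Ω
Seg 2: A = πr² = π(3.3000e-03 m)² = 3.421e-05 m²
R_2 = (2.62×10^-8)(734)/(3.421e-05) = 0.5621 Ω
Seg 3: A = π(d/2)² = π(6.3500e-03 m)² = 1.267e-04 m²
R_3 = (2.62×10^-8)(2680)/(1.267e-04) = 0.5543 Ω
R_total = R_1 + R_2 + R_3 = 1.24 Ω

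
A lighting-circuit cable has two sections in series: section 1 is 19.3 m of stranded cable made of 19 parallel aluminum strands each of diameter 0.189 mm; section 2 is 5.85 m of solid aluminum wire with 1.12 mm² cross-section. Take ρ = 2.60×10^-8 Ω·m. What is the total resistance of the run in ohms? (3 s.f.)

Section 1: A_strand = π(9.4500e-05)² = 2.806e-08 m²; R₁ = ρL/(N·A_s) = (2.60×10^-8)(19.3)/(19×2.806e-08) = 0.9414 Ω
Section 2: A = 1.12 mm² = 1.120e-06 m²
R₂ = (2.60×10^-8)(5.85)/(1.120e-06) = 0.1358 Ω
R = R₁ + R₂ = 1.08 Ω

1.08 Ω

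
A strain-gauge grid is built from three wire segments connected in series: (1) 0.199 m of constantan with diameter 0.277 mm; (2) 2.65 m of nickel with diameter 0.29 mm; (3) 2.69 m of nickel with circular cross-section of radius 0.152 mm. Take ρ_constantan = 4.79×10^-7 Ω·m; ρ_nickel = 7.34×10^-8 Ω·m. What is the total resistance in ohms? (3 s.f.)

7.25 Ω

Seg 1: A = π(d/2)² = π(1.3850e-04 m)² = 6.026e-08 m²
R_1 = (4.79×10^-7)(0.199)/(6.026e-08) = 1.582 Ω
Seg 2: A = π(d/2)² = π(1.4500e-04 m)² = 6.605e-08 m²
R_2 = (7.34×10^-8)(2.65)/(6.605e-08) = 2.945 Ω
Seg 3: A = πr² = π(1.5200e-04 m)² = 7.258e-08 m²
R_3 = (7.34×10^-8)(2.69)/(7.258e-08) = 2.72 Ω
R_total = R_1 + R_2 + R_3 = 7.25 Ω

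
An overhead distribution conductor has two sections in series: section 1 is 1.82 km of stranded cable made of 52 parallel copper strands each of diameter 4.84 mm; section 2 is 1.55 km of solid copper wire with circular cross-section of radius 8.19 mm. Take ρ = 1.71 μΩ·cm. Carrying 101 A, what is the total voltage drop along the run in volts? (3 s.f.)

16.0 V

ρ = 1.71 μΩ·cm = 1.71×10^-8 Ω·m
Section 1: A_strand = π(2.4200e-03)² = 1.840e-05 m²; R₁ = ρL/(N·A_s) = (1.71×10^-8)(1820)/(52×1.840e-05) = 0.03253 Ω
Section 2: A = πr² = π(8.1900e-03 m)² = 2.107e-04 m²
R₂ = (1.71×10^-8)(1550)/(2.107e-04) = 0.1258 Ω
R = R₁ + R₂ = 0.1583 Ω
V = IR = 101 × 0.1583 = 16.0 V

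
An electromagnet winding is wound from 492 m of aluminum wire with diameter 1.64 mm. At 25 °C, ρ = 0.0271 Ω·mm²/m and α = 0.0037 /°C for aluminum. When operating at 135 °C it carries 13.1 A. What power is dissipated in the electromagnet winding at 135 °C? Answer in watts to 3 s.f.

ρ = 0.0271 Ω·mm²/m = 2.71×10^-8 Ω·m
A = π(d/2)² = π(8.2000e-04 m)² = 2.112e-06 m²
R₍25₎ = ρL/A = (2.71×10^-8)(492)/(2.112e-06) = 6.312 Ω
R₍135₎ = R₍25₎(1 + αΔT) = 6.312 × (1 + 0.0037×110) = 8.881 Ω
P = I²R = (13.1)² × 8.881 = 1520 W

1520 W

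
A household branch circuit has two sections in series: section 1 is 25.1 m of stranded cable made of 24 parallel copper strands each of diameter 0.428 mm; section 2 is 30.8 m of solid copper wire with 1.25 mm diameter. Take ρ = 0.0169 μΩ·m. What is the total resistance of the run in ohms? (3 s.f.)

0.547 Ω

ρ = 0.0169 μΩ·m = 1.69×10^-8 Ω·m
Section 1: A_strand = π(2.1400e-04)² = 1.439e-07 m²; R₁ = ρL/(N·A_s) = (1.69×10^-8)(25.1)/(24×1.439e-07) = 0.1228 Ω
Section 2: A = π(d/2)² = π(6.2500e-04 m)² = 1.227e-06 m²
R₂ = (1.69×10^-8)(30.8)/(1.227e-06) = 0.4242 Ω
R = R₁ + R₂ = 0.547 Ω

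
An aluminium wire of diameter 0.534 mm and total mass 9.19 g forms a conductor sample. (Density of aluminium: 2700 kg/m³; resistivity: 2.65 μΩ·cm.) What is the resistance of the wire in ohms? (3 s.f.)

ρ = 2.65 μΩ·cm = 2.65×10^-8 Ω·m
A = π(d/2)² = π(2.6700e-04 m)² = 2.2396e-07 m²
L = m/(density·A) = 0.00919/(2700×2.2396e-07) = 15.2 m
R = ρL/A = (2.65×10^-8)(15.2)/(2.2396e-07) = 1.80 Ω

1.80 Ω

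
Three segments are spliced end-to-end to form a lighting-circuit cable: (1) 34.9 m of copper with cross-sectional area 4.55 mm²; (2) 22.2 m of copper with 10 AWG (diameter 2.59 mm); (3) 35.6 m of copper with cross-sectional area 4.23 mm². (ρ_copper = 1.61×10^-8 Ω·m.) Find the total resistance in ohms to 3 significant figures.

0.327 Ω

Seg 1: A = 4.55 mm² = 4.550e-06 m²
R_1 = (1.61×10^-8)(34.9)/(4.550e-06) = 0.1235 Ω
Seg 2: A = π(2.59/2 mm)² = π(1.2950e-03 m)² = 5.269e-06 m²
R_2 = (1.61×10^-8)(22.2)/(5.269e-06) = 0.06784 Ω
Seg 3: A = 4.23 mm² = 4.230e-06 m²
R_3 = (1.61×10^-8)(35.6)/(4.230e-06) = 0.1355 Ω
R_total = R_1 + R_2 + R_3 = 0.327 Ω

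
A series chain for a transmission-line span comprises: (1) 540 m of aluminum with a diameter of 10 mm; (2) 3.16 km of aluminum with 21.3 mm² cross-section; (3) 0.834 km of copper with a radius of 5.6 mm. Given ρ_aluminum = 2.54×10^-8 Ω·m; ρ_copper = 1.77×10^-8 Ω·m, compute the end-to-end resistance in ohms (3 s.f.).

Seg 1: A = π(d/2)² = π(5.0000e-03 m)² = 7.854e-05 m²
R_1 = (2.54×10^-8)(540)/(7.854e-05) = 0.1746 Ω
Seg 2: A = 21.3 mm² = 2.130e-05 m²
R_2 = (2.54×10^-8)(3160)/(2.130e-05) = 3.768 Ω
Seg 3: A = πr² = π(5.6000e-03 m)² = 9.852e-05 m²
R_3 = (1.77×10^-8)(834)/(9.852e-05) = 0.1498 Ω
R_total = R_1 + R_2 + R_3 = 4.09 Ω

4.09 Ω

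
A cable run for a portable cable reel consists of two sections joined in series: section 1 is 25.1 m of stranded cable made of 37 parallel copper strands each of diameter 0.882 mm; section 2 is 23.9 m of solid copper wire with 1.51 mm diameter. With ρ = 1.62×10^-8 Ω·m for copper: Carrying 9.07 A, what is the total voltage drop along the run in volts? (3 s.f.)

2.12 V

Section 1: A_strand = π(4.4100e-04)² = 6.110e-07 m²; R₁ = ρL/(N·A_s) = (1.62×10^-8)(25.1)/(37×6.110e-07) = 0.01799 Ω
Section 2: A = π(d/2)² = π(7.5500e-04 m)² = 1.791e-06 m²
R₂ = (1.62×10^-8)(23.9)/(1.791e-06) = 0.2162 Ω
R = R₁ + R₂ = 0.2342 Ω
V = IR = 9.07 × 0.2342 = 2.12 V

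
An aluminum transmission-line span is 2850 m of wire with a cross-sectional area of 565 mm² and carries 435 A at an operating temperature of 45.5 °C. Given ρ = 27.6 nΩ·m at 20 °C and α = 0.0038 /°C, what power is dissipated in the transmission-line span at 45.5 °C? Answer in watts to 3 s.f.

28900 W

ρ = 27.6 nΩ·m = 2.76×10^-8 Ω·m
A = 565 mm² = 5.650e-04 m²
R₍20₎ = ρL/A = (2.76×10^-8)(2850)/(5.650e-04) = 0.1392 Ω
R₍45.5₎ = R₍20₎(1 + αΔT) = 0.1392 × (1 + 0.0038×25.5) = 0.1527 Ω
P = I²R = (435)² × 0.1527 = 28900 W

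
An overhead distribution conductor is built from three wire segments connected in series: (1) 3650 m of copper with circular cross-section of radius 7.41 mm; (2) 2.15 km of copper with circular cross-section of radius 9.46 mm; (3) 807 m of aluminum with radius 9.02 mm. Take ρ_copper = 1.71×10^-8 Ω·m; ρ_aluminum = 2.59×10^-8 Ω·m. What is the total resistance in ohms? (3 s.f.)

0.574 Ω

Seg 1: A = πr² = π(7.4100e-03 m)² = 1.725e-04 m²
R_1 = (1.71×10^-8)(3650)/(1.725e-04) = 0.3618 Ω
Seg 2: A = πr² = π(9.4600e-03 m)² = 2.811e-04 m²
R_2 = (1.71×10^-8)(2150)/(2.811e-04) = 0.1308 Ω
Seg 3: A = πr² = π(9.0200e-03 m)² = 2.556e-04 m²
R_3 = (2.59×10^-8)(807)/(2.556e-04) = 0.08177 Ω
R_total = R_1 + R_2 + R_3 = 0.574 Ω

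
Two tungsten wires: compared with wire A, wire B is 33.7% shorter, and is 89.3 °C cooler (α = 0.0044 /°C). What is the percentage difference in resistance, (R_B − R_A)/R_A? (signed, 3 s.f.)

-59.8%

R ∝ ρL/d² with ρ ∝ (1+αΔT), so R_B/R_A = (1 − 33.7/100) × (1 − 0.0044×89.3)
= 0.663 × 0.6071 = 0.4025
(R_B − R_A)/R_A = 0.4025 − 1 = -59.8%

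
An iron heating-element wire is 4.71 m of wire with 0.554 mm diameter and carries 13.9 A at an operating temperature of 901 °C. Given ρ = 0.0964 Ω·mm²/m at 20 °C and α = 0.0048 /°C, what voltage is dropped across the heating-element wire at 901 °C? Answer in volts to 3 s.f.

ρ = 0.0964 Ω·mm²/m = 9.64×10^-8 Ω·m
A = π(d/2)² = π(2.7700e-04 m)² = 2.411e-07 m²
R₍20₎ = ρL/A = (9.64×10^-8)(4.71)/(2.411e-07) = 1.884 Ω
R₍901₎ = R₍20₎(1 + αΔT) = 1.884 × (1 + 0.0048×881) = 9.849 Ω
V = IR = 13.9 × 9.849 = 137 V

137 V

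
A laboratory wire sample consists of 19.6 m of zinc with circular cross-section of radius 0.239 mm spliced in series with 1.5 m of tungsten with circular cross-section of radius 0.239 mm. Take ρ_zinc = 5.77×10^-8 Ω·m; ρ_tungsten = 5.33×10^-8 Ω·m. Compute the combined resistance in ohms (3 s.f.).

6.75 Ω

Segment 1: A = πr² = π(2.3900e-04 m)² = 1.795e-07 m²
R₁ = ρL/A = (5.77×10^-8)(19.6)/(1.795e-07) = 6.302 Ω
R₂ = (5.33×10^-8)(1.5)/(1.795e-07) = 0.4455 Ω
R = R₁ + R₂ = 6.75 Ω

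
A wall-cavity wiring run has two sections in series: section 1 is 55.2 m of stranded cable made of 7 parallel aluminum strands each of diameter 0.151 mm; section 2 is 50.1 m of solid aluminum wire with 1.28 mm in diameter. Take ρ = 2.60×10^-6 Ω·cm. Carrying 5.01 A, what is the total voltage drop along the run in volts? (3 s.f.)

62.4 V

ρ = 2.60×10^-6 Ω·cm = 2.60×10^-8 Ω·m
Section 1: A_strand = π(7.5500e-05)² = 1.791e-08 m²; R₁ = ρL/(N·A_s) = (2.60×10^-8)(55.2)/(7×1.791e-08) = 11.45 Ω
Section 2: A = π(d/2)² = π(6.4000e-04 m)² = 1.287e-06 m²
R₂ = (2.60×10^-8)(50.1)/(1.287e-06) = 1.012 Ω
R = R₁ + R₂ = 12.46 Ω
V = IR = 5.01 × 12.46 = 62.4 V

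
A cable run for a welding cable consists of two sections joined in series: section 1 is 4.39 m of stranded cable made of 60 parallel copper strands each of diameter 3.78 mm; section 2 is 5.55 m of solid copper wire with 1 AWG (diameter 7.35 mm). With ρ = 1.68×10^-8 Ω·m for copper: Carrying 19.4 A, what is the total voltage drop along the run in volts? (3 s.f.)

0.0448 V

Section 1: A_strand = π(1.8900e-03)² = 1.122e-05 m²; R₁ = ρL/(N·A_s) = (1.68×10^-8)(4.39)/(60×1.122e-05) = 1.095×10^-4 Ω
Section 2: A = π(7.35/2 mm)² = π(3.6750e-03 m)² = 4.243e-05 m²
R₂ = (1.68×10^-8)(5.55)/(4.243e-05) = 0.002198 Ω
R = R₁ + R₂ = 0.002307 Ω
V = IR = 19.4 × 0.002307 = 0.0448 V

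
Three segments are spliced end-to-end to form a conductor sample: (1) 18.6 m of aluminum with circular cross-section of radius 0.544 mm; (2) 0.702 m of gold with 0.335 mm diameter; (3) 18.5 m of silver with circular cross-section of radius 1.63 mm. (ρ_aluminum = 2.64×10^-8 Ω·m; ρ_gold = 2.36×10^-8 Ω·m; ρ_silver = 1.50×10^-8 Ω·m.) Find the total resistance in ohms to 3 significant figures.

0.749 Ω

Seg 1: A = πr² = π(5.4400e-04 m)² = 9.297e-07 m²
R_1 = (2.64×10^-8)(18.6)/(9.297e-07) = 0.5282 Ω
Seg 2: A = π(d/2)² = π(1.6750e-04 m)² = 8.814e-08 m²
R_2 = (2.36×10^-8)(0.702)/(8.814e-08) = 0.188 Ω
Seg 3: A = πr² = π(1.6300e-03 m)² = 8.347e-06 m²
R_3 = (1.50×10^-8)(18.5)/(8.347e-06) = 0.03325 Ω
R_total = R_1 + R_2 + R_3 = 0.749 Ω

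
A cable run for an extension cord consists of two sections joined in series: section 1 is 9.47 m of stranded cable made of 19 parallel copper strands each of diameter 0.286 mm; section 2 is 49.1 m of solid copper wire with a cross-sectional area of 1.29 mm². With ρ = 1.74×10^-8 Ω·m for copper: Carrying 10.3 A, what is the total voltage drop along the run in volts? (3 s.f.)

Section 1: A_strand = π(1.4300e-04)² = 6.424e-08 m²; R₁ = ρL/(N·A_s) = (1.74×10^-8)(9.47)/(19×6.424e-08) = 0.135 Ω
Section 2: A = 1.29 mm² = 1.290e-06 m²
R₂ = (1.74×10^-8)(49.1)/(1.290e-06) = 0.6623 Ω
R = R₁ + R₂ = 0.7973 Ω
V = IR = 10.3 × 0.7973 = 8.21 V

8.21 V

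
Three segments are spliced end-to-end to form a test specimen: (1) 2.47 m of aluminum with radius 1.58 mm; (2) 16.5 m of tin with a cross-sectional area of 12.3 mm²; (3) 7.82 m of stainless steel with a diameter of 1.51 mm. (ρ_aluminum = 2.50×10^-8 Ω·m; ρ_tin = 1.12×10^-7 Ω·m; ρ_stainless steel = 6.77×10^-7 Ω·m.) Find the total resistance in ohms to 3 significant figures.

Seg 1: A = πr² = π(1.5800e-03 m)² = 7.843e-06 m²
R_1 = (2.50×10^-8)(2.47)/(7.843e-06) = 0.007874 Ω
Seg 2: A = 12.3 mm² = 1.230e-05 m²
R_2 = (1.12×10^-7)(16.5)/(1.230e-05) = 0.1502 Ω
Seg 3: A = π(d/2)² = π(7.5500e-04 m)² = 1.791e-06 m²
R_3 = (6.77×10^-7)(7.82)/(1.791e-06) = 2.956 Ω
R_total = R_1 + R_2 + R_3 = 3.11 Ω

3.11 Ω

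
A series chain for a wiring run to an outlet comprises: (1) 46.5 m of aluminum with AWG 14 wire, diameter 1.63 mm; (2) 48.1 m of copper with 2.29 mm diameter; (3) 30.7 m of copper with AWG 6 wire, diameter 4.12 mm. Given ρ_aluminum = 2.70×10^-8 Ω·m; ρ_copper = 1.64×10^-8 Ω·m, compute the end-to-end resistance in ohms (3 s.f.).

Seg 1: A = π(1.63/2 mm)² = π(8.1500e-04 m)² = 2.087e-06 m²
R_1 = (2.70×10^-8)(46.5)/(2.087e-06) = 0.6017 Ω
Seg 2: A = π(d/2)² = π(1.1450e-03 m)² = 4.119e-06 m²
R_2 = (1.64×10^-8)(48.1)/(4.119e-06) = 0.1915 Ω
Seg 3: A = π(4.12/2 mm)² = π(2.0600e-03 m)² = 1.333e-05 m²
R_3 = (1.64×10^-8)(30.7)/(1.333e-05) = 0.03777 Ω
R_total = R_1 + R_2 + R_3 = 0.831 Ω

0.831 Ω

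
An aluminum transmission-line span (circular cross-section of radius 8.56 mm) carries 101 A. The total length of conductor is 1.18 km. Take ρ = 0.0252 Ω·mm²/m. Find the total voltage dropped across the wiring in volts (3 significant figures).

13.0 V

ρ = 0.0252 Ω·mm²/m = 2.52×10^-8 Ω·m
A = πr² = π(8.5600e-03 m)² = 2.302e-04 m²
R = ρL/A = (2.52×10^-8)(1180)/(2.302e-04) = 0.1292 Ω
V = IR = 101 × 0.1292 = 13.0 V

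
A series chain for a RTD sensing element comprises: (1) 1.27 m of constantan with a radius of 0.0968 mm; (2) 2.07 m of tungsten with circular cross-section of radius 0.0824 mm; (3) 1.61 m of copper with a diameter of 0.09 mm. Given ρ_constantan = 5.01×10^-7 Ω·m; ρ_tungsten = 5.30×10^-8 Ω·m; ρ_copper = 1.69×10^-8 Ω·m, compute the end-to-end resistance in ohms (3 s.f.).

Seg 1: A = πr² = π(9.6800e-05 m)² = 2.944e-08 m²
R_1 = (5.01×10^-7)(1.27)/(2.944e-08) = 21.61 Ω
Seg 2: A = πr² = π(8.2400e-05 m)² = 2.133e-08 m²
R_2 = (5.30×10^-8)(2.07)/(2.133e-08) = 5.143 Ω
Seg 3: A = π(d/2)² = π(4.5000e-05 m)² = 6.362e-09 m²
R_3 = (1.69×10^-8)(1.61)/(6.362e-09) = 4.277 Ω
R_total = R_1 + R_2 + R_3 = 31.0 Ω

31.0 Ω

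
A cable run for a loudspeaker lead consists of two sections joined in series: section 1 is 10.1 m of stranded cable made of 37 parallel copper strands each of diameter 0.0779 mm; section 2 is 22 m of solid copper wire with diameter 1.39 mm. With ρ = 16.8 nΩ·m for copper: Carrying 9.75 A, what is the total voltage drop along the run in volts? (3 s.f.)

11.8 V

ρ = 16.8 nΩ·m = 1.68×10^-8 Ω·m
Section 1: A_strand = π(3.8950e-05)² = 4.766e-09 m²; R₁ = ρL/(N·A_s) = (1.68×10^-8)(10.1)/(37×4.766e-09) = 0.9622 Ω
Section 2: A = π(d/2)² = π(6.9500e-04 m)² = 1.517e-06 m²
R₂ = (1.68×10^-8)(22)/(1.517e-06) = 0.2436 Ω
R = R₁ + R₂ = 1.206 Ω
V = IR = 9.75 × 1.206 = 11.8 V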